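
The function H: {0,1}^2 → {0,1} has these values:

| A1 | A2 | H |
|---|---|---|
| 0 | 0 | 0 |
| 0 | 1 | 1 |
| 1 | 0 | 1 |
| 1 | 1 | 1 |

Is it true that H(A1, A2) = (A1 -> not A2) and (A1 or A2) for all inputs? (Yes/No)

Test each input against both H and the formula:
  A1=0, A2=0: formula gives 0, H = 0 ✓
  A1=0, A2=1: formula gives 1, H = 1 ✓
  A1=1, A2=0: formula gives 1, H = 1 ✓
  A1=1, A2=1: formula gives 0, but H = 1 ✗
Row (1,1) is a counterexample, so the formula is not equivalent to H.

No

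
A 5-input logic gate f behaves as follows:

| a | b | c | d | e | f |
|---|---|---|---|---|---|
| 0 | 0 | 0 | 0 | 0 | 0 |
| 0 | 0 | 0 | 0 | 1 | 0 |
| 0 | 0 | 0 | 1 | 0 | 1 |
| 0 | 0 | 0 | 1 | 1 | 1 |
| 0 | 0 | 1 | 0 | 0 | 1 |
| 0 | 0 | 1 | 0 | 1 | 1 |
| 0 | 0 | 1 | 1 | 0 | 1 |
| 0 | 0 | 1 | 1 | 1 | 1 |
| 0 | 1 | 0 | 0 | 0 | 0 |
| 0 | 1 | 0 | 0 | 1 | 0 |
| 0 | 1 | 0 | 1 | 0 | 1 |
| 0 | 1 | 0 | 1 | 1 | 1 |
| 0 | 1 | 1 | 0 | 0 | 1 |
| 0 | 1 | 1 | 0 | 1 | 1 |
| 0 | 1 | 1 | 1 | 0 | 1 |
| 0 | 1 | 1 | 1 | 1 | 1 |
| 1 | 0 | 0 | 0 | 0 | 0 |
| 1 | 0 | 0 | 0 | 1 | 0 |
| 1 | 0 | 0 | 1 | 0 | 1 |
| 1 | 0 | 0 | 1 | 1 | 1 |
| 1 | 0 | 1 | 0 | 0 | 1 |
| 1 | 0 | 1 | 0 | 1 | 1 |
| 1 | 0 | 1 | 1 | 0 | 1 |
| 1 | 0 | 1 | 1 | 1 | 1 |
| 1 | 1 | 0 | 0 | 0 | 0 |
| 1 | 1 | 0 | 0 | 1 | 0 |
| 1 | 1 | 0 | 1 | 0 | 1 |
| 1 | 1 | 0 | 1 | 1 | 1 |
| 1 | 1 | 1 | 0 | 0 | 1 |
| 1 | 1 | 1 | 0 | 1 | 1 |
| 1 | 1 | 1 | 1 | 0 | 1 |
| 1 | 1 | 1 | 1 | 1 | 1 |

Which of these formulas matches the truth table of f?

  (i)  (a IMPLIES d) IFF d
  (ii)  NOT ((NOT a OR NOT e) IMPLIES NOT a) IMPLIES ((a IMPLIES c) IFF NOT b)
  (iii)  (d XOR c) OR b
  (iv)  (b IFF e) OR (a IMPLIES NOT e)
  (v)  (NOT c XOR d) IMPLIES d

v

(i): at (0,0,1,0,0) it gives 0, but f = 1 — eliminated.
(ii): at (0,0,0,0,0) it gives 1, but f = 0 — eliminated.
(iii): at (0,0,1,1,0) it gives 0, but f = 1 — eliminated.
(iv): at (0,0,0,0,0) it gives 1, but f = 0 — eliminated.
(v) is the remaining candidate, and it agrees with f on all 32 inputs.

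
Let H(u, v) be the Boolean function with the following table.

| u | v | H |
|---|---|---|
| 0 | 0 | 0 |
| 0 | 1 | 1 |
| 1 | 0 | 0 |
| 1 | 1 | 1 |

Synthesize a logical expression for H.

H(u, v) = v

The output simply equals v.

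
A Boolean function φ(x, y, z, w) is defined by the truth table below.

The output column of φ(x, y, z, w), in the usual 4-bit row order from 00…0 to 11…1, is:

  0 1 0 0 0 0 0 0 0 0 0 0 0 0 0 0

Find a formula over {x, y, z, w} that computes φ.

Only row (0,0,0,1) gives 1. That row's minterm ¬x·¬y·¬z·w is φ directly.

φ(x, y, z, w) = ((¬x ∧ ¬y) ∧ ¬z) ∧ w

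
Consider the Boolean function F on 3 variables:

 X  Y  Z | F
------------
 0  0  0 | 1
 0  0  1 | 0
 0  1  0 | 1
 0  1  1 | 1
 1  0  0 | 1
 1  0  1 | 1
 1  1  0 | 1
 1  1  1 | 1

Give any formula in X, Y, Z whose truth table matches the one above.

F(X, Y, Z) = NOT ((NOT X AND NOT Y) AND Z)

Only row (0,0,1) gives 0. So F is 1 everywhere except there — the complement of the minterm ¬X·¬Y·Z.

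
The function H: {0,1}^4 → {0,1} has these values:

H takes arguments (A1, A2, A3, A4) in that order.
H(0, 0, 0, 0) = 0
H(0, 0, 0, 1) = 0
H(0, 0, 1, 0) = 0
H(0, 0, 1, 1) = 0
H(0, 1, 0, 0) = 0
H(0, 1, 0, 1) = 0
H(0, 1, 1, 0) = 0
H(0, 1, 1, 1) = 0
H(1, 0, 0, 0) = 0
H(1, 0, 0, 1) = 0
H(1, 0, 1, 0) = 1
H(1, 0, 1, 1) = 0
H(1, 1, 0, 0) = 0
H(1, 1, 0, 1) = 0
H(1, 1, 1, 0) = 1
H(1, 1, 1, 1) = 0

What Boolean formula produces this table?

H(A1, A2, A3, A4) = (((A1 & ~A2) & A3) & ~A4) | (((A1 & A2) & A3) & ~A4)

The 1-rows are (1,0,1,0), (1,1,1,0). Each contributes one minterm — A1·¬A2·A3·¬A4; A1·A2·A3·¬A4 — and their disjunction is a sum-of-products form of H.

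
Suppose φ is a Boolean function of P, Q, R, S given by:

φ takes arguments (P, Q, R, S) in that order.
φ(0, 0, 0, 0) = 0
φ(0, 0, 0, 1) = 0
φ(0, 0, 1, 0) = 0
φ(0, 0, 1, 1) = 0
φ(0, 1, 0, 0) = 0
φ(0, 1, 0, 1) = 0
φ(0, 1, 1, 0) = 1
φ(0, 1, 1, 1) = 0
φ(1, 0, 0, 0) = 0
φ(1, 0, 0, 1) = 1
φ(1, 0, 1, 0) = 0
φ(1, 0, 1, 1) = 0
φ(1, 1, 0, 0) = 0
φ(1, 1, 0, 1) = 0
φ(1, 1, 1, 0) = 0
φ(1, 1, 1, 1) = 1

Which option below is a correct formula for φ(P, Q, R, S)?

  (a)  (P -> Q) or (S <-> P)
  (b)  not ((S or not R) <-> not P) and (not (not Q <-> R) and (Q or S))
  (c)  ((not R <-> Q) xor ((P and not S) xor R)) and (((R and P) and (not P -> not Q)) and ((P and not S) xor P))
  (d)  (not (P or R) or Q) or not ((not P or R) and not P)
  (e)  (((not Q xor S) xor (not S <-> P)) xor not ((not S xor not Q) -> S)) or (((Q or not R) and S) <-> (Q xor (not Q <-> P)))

b

(a) fails at (0,0,0,0): the formula yields 1, φ is 0.
(c) fails at (0,1,1,0): the formula yields 0, φ is 1.
(d) fails at (0,0,0,0): the formula yields 1, φ is 0.
(e) fails at (0,0,0,0): the formula yields 1, φ is 0.
(b) is the remaining candidate, and it agrees with φ on all 16 inputs.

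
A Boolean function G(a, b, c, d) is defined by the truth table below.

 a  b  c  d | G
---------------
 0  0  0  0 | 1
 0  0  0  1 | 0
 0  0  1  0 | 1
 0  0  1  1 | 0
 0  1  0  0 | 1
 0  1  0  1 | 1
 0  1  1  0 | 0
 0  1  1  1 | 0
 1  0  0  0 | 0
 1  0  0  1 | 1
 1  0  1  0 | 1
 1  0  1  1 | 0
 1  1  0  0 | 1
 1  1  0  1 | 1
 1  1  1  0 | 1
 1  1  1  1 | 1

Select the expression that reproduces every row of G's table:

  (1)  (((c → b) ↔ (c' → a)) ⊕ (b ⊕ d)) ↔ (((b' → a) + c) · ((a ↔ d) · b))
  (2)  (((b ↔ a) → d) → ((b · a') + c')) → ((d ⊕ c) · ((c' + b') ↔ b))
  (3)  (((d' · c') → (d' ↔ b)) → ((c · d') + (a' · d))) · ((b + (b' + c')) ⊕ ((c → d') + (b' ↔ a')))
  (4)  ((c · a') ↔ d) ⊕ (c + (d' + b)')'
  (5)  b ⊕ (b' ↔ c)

1

(2) fails at (0,0,0,0): the formula yields 0, G is 1.
(3) fails at (0,0,0,0): the formula yields 0, G is 1.
(4) fails at (0,0,0,0): the formula yields 0, G is 1.
(5) fails at (0,0,0,0): the formula yields 0, G is 1.
(1) is the remaining candidate, and it agrees with G on all 16 inputs.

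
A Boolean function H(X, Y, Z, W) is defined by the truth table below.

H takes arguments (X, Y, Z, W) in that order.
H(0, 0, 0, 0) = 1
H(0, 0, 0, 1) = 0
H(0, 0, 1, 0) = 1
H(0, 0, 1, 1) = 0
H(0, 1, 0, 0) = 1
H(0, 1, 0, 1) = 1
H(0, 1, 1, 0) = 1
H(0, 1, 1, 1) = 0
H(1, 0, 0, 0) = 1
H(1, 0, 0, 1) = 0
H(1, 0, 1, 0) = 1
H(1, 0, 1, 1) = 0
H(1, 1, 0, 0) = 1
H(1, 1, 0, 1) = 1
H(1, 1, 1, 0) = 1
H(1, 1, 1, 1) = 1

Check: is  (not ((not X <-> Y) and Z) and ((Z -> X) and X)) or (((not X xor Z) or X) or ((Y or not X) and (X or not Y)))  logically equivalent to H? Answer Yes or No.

Check the formula against H row by row:
  X=0, Y=0, Z=0, W=0: formula gives 1, H = 1 ✓
  X=0, Y=0, Z=0, W=1: formula gives 1, but H = 0 ✗
Row (0,0,0,1) is a counterexample, so the formula is not equivalent to H.

No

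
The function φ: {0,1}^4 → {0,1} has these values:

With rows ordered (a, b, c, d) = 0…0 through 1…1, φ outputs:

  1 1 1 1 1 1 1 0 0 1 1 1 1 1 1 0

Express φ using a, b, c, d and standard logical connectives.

φ(a, b, c, d) = ~(((((~a & b) & c) & d) | (((a & ~b) & ~c) & ~d)) | (((a & b) & c) & d))

There are just 3 zero rows: (0,1,1,1), (1,0,0,0), (1,1,1,1). Their minterms are ¬a·b·c·d, a·¬b·¬c·¬d, a·b·c·d; the OR of those covers precisely the 0-outputs, and negating it yields φ.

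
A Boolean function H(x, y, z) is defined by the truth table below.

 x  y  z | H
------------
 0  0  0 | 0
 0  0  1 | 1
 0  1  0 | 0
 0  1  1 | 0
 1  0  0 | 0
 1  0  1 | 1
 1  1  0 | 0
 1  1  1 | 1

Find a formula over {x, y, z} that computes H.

The 1-rows are (0,0,1), (1,0,1), (1,1,1). Each contributes one minterm — ¬x·¬y·z; x·¬y·z; x·y·z — and their disjunction is a sum-of-products form of H.

H(x, y, z) = (((¬x ∧ ¬y) ∧ z) ∨ ((x ∧ ¬y) ∧ z)) ∨ ((x ∧ y) ∧ z)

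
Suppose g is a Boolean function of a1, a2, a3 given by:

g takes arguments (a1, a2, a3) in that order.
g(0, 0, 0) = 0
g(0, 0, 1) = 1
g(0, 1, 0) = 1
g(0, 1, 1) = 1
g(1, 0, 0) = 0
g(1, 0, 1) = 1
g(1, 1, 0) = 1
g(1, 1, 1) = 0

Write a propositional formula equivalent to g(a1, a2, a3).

g is 0 on only 3 rows — (0,0,0), (1,0,0), (1,1,1). Writing each as a minterm (¬a1·¬a2·¬a3, a1·¬a2·¬a3, a1·a2·a3) and OR-ing them characterizes exactly where g=0, so g is the negation of that disjunction.

g(a1, a2, a3) = NOT ((((NOT a1 AND NOT a2) AND NOT a3) OR ((a1 AND NOT a2) AND NOT a3)) OR ((a1 AND a2) AND a3))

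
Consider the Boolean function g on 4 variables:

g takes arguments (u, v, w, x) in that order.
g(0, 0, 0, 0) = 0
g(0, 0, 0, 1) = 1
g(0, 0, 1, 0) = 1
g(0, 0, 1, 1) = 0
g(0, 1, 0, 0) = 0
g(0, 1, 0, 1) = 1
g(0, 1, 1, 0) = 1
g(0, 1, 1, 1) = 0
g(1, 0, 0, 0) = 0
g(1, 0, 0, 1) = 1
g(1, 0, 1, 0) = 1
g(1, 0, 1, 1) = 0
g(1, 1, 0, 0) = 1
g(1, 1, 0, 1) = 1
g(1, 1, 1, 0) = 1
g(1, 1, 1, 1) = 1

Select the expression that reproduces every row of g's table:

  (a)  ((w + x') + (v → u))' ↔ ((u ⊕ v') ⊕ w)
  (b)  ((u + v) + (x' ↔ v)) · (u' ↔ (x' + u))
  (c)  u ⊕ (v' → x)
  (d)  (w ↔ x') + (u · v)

(a): at (0,0,0,1) it gives 0, but g = 1 — eliminated.
(b): at (0,0,0,1) it gives 0, but g = 1 — eliminated.
(c): at (0,0,1,0) it gives 0, but g = 1 — eliminated.
(d) is the remaining candidate, and it agrees with g on all 16 inputs.

d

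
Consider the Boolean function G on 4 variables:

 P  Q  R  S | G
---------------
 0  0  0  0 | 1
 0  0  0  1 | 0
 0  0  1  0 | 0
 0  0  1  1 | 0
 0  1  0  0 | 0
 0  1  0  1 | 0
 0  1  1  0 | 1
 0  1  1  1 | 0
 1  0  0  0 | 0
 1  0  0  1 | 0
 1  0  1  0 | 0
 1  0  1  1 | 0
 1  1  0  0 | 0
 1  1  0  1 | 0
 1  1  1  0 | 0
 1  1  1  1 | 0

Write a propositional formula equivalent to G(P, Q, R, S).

G(P, Q, R, S) = (((NOT P AND NOT Q) AND NOT R) AND NOT S) OR (((NOT P AND Q) AND R) AND NOT S)

Collect the rows where G=1 — (0,0,0,0), (0,1,1,0) — and write one minterm per row: ¬P·¬Q·¬R·¬S, ¬P·Q·R·¬S. Their union (logical OR) reproduces the table exactly.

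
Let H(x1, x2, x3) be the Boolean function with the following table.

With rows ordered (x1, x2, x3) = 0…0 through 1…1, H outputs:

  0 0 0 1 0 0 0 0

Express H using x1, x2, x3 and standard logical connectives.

Only row (0,1,1) gives 1. That row's minterm ¬x1·x2·x3 is H directly.

H(x1, x2, x3) = (~x1 & x2) & x3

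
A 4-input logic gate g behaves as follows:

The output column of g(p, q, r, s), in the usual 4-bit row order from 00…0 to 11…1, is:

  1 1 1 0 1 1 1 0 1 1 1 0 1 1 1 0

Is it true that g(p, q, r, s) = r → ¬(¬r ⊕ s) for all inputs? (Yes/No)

Test each input against both g and the formula:
  p=0, q=0, r=0, s=0: formula gives 1, g = 1 ✓
  p=0, q=0, r=0, s=1: formula gives 1, g = 1 ✓
  p=0, q=0, r=1, s=0: formula gives 1, g = 1 ✓
  p=0, q=0, r=1, s=1: formula gives 0, g = 0 ✓
  …and likewise for the remaining 12 rows.
All 16 rows match — the expression computes g exactly.

Yes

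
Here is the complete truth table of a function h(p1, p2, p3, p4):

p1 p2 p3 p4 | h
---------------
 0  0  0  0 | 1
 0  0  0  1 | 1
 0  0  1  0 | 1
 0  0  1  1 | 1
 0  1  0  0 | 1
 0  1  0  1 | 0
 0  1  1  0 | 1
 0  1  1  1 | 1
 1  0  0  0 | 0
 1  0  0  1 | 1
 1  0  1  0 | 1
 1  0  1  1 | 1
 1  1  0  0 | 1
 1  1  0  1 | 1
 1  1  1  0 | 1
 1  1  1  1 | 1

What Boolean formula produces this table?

There are just 2 zero rows: (0,1,0,1), (1,0,0,0). Their minterms are ¬p1·p2·¬p3·p4, p1·¬p2·¬p3·¬p4; the OR of those covers precisely the 0-outputs, and negating it yields h.

h(p1, p2, p3, p4) = ¬((((¬p1 ∧ p2) ∧ ¬p3) ∧ p4) ∨ (((p1 ∧ ¬p2) ∧ ¬p3) ∧ ¬p4))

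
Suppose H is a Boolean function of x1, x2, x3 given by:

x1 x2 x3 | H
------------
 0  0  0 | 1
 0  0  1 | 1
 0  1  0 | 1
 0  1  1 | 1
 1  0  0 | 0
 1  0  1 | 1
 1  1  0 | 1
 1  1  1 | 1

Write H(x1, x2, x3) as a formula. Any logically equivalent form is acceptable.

H(x1, x2, x3) = ((x1 · x2') · x3')'

H is 0 on exactly one input, (1,0,0), whose minterm is x1·¬x2·¬x3. So H is the negation of that single conjunction.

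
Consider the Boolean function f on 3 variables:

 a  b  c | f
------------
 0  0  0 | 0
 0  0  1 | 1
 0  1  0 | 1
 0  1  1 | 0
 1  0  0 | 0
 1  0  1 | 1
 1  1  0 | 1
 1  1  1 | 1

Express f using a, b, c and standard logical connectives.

There are just 3 zero rows: (0,0,0), (0,1,1), (1,0,0). Their minterms are ¬a·¬b·¬c, ¬a·b·c, a·¬b·¬c; the OR of those covers precisely the 0-outputs, and negating it yields f.

f(a, b, c) = ~((((~a & ~b) & ~c) | ((~a & b) & c)) | ((a & ~b) & ~c))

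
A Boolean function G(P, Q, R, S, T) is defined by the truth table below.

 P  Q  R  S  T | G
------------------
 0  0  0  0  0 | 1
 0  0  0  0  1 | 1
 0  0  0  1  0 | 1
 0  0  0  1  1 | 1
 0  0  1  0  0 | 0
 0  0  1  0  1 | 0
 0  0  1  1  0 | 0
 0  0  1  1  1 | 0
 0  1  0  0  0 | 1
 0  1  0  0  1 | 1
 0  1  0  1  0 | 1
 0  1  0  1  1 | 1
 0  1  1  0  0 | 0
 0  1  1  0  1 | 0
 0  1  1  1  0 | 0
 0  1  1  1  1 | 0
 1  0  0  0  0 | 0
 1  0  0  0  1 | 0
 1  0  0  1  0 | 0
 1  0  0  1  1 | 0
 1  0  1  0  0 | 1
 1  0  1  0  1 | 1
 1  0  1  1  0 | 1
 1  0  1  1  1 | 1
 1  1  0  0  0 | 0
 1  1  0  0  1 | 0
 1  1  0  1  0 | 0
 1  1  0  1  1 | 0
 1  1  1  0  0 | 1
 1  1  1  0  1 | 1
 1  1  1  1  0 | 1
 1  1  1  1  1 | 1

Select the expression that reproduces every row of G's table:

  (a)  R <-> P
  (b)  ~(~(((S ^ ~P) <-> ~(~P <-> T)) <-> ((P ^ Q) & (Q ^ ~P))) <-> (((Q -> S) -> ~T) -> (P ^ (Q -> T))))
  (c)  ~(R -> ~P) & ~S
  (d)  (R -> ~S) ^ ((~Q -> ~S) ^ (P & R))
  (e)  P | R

(b) disagrees with G on (0,0,0,0,0) (formula → 0, table → 1); rule it out.
(c) disagrees with G on (0,0,0,0,0) (formula → 0, table → 1); rule it out.
(d) disagrees with G on (0,0,0,0,0) (formula → 0, table → 1); rule it out.
(e) disagrees with G on (0,0,0,0,0) (formula → 0, table → 1); rule it out.
That leaves (a). Evaluating it on every row reproduces the table of G exactly.

a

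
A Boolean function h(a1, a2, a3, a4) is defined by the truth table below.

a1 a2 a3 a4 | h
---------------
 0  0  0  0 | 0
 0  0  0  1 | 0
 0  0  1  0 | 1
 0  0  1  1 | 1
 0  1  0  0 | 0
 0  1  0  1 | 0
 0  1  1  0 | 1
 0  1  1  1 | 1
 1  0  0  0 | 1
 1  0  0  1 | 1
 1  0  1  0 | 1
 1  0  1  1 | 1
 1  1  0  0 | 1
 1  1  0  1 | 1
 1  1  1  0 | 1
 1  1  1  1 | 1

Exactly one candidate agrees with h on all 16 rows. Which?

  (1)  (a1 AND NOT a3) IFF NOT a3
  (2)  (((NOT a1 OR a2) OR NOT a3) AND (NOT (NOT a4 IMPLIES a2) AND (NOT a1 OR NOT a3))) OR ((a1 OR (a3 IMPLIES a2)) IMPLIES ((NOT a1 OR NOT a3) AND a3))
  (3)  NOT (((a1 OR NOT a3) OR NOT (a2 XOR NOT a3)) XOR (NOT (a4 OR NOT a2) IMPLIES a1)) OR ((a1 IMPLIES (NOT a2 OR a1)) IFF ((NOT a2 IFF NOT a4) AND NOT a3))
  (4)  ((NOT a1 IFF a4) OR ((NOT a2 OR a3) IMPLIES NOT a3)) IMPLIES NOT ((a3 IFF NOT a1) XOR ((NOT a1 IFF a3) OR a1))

1

(2) fails at (0,0,0,0): the formula yields 1, h is 0.
(3) fails at (0,0,0,0): the formula yields 1, h is 0.
(4) fails at (0,0,0,0): the formula yields 1, h is 0.
Only (1) survives; checking it on all 16 rows confirms it matches h.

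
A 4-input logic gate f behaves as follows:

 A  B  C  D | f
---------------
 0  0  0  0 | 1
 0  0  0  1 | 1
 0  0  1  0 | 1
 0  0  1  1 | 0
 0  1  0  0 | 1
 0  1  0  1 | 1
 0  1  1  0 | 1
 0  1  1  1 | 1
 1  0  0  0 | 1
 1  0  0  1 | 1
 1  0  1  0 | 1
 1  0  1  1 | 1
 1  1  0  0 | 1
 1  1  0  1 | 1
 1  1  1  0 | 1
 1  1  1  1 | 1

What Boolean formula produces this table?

f(A, B, C, D) = (((A' · B') · C) · D)'

Only row (0,0,1,1) gives 0. So f is 1 everywhere except there — the complement of the minterm ¬A·¬B·C·D.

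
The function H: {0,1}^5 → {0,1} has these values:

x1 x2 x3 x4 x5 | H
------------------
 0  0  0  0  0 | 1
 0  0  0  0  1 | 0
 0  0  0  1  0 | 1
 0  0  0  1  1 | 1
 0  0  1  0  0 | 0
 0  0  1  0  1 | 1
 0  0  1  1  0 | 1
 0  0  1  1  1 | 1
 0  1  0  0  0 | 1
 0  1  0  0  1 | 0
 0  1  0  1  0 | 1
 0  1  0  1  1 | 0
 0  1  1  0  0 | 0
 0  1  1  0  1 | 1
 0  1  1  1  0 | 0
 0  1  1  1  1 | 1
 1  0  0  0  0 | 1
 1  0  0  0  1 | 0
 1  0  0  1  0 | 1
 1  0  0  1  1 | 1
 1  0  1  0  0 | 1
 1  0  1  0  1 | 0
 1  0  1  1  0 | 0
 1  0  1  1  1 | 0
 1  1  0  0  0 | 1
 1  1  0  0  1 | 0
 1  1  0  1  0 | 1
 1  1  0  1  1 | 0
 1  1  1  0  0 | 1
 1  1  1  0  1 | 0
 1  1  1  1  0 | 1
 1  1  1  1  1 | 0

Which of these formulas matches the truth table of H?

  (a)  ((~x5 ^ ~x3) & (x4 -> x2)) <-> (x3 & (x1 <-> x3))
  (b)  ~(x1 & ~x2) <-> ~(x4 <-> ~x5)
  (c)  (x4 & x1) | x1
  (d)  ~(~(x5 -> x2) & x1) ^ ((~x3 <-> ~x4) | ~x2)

(b): at (0,0,0,1,0) it gives 0, but H = 1 — eliminated.
(c): at (0,0,0,0,0) it gives 0, but H = 1 — eliminated.
(d): at (0,0,0,0,0) it gives 0, but H = 1 — eliminated.
(a) is the remaining candidate, and it agrees with H on all 32 inputs.

a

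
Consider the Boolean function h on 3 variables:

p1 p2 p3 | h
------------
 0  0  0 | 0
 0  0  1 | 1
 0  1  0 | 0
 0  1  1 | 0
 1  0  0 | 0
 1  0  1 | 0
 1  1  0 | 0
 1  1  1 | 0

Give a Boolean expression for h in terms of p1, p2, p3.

h(p1, p2, p3) = (p1' · p2') · p3

h is 1 on exactly one input, (0,0,1), whose minterm is ¬p1·¬p2·p3. So h is just that conjunction.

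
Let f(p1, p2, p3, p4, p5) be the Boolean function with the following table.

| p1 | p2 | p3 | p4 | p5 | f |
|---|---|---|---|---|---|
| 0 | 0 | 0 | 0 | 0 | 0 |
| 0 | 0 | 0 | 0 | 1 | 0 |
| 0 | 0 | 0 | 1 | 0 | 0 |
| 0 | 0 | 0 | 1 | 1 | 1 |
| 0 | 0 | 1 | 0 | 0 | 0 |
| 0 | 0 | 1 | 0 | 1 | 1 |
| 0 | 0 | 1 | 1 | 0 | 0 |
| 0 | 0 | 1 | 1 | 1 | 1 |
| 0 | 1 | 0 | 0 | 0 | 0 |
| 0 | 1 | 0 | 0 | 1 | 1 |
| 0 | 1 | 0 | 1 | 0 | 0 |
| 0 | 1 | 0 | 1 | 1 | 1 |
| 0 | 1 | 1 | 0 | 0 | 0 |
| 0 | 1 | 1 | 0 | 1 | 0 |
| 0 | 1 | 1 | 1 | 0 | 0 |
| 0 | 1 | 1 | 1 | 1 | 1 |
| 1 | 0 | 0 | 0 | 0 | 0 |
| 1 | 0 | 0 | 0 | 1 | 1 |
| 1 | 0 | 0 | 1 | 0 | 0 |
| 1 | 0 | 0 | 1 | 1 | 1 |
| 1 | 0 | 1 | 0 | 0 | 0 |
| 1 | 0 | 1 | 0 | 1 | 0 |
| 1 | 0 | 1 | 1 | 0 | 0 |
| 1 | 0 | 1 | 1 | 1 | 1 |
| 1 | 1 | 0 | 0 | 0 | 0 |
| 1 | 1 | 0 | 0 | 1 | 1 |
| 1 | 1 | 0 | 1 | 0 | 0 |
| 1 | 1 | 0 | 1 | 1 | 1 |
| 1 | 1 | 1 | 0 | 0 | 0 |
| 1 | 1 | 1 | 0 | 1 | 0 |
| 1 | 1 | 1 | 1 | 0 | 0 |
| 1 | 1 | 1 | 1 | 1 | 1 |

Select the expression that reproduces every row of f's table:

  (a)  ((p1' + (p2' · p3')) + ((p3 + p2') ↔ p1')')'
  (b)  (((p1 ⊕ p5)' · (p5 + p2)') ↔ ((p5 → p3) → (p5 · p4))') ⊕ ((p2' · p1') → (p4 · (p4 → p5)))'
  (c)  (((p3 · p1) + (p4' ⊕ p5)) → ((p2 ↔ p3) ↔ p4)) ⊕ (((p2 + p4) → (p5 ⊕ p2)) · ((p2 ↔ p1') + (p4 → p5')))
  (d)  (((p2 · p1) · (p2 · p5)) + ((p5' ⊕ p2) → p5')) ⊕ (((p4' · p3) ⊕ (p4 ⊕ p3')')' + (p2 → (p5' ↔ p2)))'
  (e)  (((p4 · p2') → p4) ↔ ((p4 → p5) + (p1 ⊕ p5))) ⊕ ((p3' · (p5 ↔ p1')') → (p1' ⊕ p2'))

(a) fails at (0,0,0,1,1): the formula yields 0, f is 1.
(c) fails at (0,0,0,0,0): the formula yields 1, f is 0.
(d) fails at (0,0,0,0,0): the formula yields 1, f is 0.
(e) fails at (0,0,0,0,0): the formula yields 1, f is 0.
Only (b) survives; checking it on all 32 rows confirms it matches f.

b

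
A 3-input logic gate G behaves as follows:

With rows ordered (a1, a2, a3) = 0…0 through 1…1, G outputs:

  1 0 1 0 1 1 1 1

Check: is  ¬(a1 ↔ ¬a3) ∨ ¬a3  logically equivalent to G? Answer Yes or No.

Test each input against both G and the formula:
  a1=0, a2=0, a3=0: formula gives 1, G = 1 ✓
  a1=0, a2=0, a3=1: formula gives 0, G = 0 ✓
  a1=0, a2=1, a3=0: formula gives 1, G = 1 ✓
  a1=0, a2=1, a3=1: formula gives 0, G = 0 ✓
  a1=1, a2=0, a3=0: formula gives 1, G = 1 ✓
  …and likewise for the remaining 3 rows.
All 8 rows match — the expression computes G exactly.

Yes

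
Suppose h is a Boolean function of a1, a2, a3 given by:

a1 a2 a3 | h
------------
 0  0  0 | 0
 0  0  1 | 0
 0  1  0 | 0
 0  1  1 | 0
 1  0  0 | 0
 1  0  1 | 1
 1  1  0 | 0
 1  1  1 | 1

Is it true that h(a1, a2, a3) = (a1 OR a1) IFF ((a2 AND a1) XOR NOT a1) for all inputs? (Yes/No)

Test each input against both h and the formula:
  a1=0, a2=0, a3=0: formula gives 0, h = 0 ✓
  a1=0, a2=0, a3=1: formula gives 0, h = 0 ✓
  a1=0, a2=1, a3=0: formula gives 0, h = 0 ✓
  a1=0, a2=1, a3=1: formula gives 0, h = 0 ✓
  a1=1, a2=0, a3=0: formula gives 0, h = 0 ✓
  a1=1, a2=0, a3=1: formula gives 0, but h = 1 ✗
Row (1,0,1) is a counterexample, so the formula is not equivalent to h.

No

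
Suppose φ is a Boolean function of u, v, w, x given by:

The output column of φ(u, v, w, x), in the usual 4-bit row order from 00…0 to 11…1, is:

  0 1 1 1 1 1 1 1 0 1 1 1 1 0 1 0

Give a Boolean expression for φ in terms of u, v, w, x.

φ(u, v, w, x) = not ((((((not u and not v) and not w) and not x) or (((u and not v) and not w) and not x)) or (((u and v) and not w) and x)) or (((u and v) and w) and x))

The 0-rows are (0,0,0,0), (1,0,0,0), (1,1,0,1), (1,1,1,1). Take each as a conjunction (¬u·¬v·¬w·¬x, u·¬v·¬w·¬x, u·v·¬w·x, u·v·w·x), form their disjunction, and complement — that gives a formula that is 1 everywhere φ is.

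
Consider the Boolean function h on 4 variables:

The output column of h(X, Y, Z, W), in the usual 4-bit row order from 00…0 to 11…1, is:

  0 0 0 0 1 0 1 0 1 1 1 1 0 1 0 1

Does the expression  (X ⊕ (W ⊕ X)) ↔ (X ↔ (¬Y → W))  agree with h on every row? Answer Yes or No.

Yes

Test each input against both h and the formula:
  X=0, Y=0, Z=0, W=0: formula gives 0, h = 0 ✓
  X=0, Y=0, Z=0, W=1: formula gives 0, h = 0 ✓
  X=0, Y=0, Z=1, W=0: formula gives 0, h = 0 ✓
  X=0, Y=0, Z=1, W=1: formula gives 0, h = 0 ✓
  …and likewise for the remaining 12 rows.
No disagreement on any input; they are logically equivalent.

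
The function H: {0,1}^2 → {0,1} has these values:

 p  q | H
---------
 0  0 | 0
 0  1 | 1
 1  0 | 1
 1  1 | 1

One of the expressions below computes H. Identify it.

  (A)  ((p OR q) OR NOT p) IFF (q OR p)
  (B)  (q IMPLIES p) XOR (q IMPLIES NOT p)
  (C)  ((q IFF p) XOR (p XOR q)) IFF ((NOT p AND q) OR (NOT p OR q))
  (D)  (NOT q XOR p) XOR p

A

(B) disagrees with H on (1,0) (formula → 0, table → 1); rule it out.
(C) disagrees with H on (0,0) (formula → 1, table → 0); rule it out.
(D) disagrees with H on (0,0) (formula → 1, table → 0); rule it out.
(A) is the remaining candidate, and it agrees with H on all 4 inputs.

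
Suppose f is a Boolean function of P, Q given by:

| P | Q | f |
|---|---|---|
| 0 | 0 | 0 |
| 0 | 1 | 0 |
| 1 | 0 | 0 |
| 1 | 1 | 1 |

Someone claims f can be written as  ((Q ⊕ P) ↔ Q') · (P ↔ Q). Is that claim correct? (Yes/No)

Test each input against both f and the formula:
  P=0, Q=0: formula gives 0, f = 0 ✓
  P=0, Q=1: formula gives 0, f = 0 ✓
  P=1, Q=0: formula gives 0, f = 0 ✓
  P=1, Q=1: formula gives 1, f = 1 ✓
All 4 rows match — the expression computes f exactly.

Yes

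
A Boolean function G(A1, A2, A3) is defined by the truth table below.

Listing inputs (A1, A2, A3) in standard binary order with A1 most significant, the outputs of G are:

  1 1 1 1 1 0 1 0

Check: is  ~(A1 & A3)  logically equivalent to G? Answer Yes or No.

Yes

Evaluate ~(A1 & A3) on each row and compare to G:
  A1=0, A2=0, A3=0: formula gives 1, G = 1 ✓
  A1=0, A2=0, A3=1: formula gives 1, G = 1 ✓
  A1=0, A2=1, A3=0: formula gives 1, G = 1 ✓
  A1=0, A2=1, A3=1: formula gives 1, G = 1 ✓
  A1=1, A2=0, A3=0: formula gives 1, G = 1 ✓
  … (the remaining 3 rows also agree.)
All 8 rows match — the expression computes G exactly.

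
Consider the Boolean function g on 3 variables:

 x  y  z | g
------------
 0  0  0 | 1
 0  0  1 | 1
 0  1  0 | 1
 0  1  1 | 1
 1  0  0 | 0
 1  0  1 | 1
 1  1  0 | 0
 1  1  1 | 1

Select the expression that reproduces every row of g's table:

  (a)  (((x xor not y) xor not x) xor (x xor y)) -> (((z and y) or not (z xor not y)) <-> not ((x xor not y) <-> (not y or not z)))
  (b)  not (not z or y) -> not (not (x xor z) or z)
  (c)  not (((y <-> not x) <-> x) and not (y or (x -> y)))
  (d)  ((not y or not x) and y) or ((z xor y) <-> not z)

a

(b) disagrees with g on (0,0,1) (formula → 0, table → 1); rule it out.
(c) disagrees with g on (1,0,1) (formula → 0, table → 1); rule it out.
(d) disagrees with g on (0,0,0) (formula → 0, table → 1); rule it out.
Only (a) survives; checking it on all 8 rows confirms it matches g.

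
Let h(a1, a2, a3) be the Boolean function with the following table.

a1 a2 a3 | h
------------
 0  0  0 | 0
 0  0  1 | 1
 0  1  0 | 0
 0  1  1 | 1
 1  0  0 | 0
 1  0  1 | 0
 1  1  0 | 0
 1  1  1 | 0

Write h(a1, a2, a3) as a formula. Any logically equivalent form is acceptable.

Collect the rows where h=1 — (0,0,1), (0,1,1) — and write one minterm per row: ¬a1·¬a2·a3, ¬a1·a2·a3. Their union (logical OR) reproduces the table exactly.

h(a1, a2, a3) = ((~a1 & ~a2) & a3) | ((~a1 & a2) & a3)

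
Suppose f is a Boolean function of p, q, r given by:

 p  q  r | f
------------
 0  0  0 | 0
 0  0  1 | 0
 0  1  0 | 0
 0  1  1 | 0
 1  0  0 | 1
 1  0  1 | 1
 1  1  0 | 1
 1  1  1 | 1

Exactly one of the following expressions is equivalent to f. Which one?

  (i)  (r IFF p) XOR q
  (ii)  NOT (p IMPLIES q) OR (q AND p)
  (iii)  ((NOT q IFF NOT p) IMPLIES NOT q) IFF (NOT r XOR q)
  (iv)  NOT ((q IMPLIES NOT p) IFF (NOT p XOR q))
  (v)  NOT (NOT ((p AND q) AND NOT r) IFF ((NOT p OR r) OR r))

ii

(i): at (0,0,0) it gives 1, but f = 0 — eliminated.
(iii): at (0,0,0) it gives 1, but f = 0 — eliminated.
(iv): at (0,1,0) it gives 1, but f = 0 — eliminated.
(v): at (1,0,1) it gives 0, but f = 1 — eliminated.
Only (ii) survives; checking it on all 8 rows confirms it matches f.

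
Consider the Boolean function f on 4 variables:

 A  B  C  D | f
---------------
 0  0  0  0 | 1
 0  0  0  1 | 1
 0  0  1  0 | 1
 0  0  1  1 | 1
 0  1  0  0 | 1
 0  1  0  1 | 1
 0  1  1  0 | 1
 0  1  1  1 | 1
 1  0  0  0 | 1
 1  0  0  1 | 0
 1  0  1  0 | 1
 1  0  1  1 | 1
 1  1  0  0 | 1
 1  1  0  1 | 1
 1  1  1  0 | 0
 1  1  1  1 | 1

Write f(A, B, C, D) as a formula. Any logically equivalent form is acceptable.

f(A, B, C, D) = ~((((A & ~B) & ~C) & D) | (((A & B) & C) & ~D))

The 0-rows are (1,0,0,1), (1,1,1,0). Take each as a conjunction (A·¬B·¬C·D, A·B·C·¬D), form their disjunction, and complement — that gives a formula that is 1 everywhere f is.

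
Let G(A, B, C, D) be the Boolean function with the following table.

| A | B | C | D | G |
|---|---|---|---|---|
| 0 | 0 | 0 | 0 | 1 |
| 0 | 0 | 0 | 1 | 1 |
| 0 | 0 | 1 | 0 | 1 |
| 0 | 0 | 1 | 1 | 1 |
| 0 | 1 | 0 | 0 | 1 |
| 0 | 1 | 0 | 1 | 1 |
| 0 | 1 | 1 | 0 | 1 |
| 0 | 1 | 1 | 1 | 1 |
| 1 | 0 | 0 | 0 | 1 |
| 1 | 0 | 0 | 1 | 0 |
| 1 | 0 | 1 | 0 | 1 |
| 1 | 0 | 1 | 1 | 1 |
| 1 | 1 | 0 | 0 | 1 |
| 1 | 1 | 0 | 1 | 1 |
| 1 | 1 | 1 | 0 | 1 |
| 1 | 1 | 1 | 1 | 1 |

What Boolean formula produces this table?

Only row (1,0,0,1) gives 0. So G is 1 everywhere except there — the complement of the minterm A·¬B·¬C·D.

G(A, B, C, D) = NOT (((A AND NOT B) AND NOT C) AND D)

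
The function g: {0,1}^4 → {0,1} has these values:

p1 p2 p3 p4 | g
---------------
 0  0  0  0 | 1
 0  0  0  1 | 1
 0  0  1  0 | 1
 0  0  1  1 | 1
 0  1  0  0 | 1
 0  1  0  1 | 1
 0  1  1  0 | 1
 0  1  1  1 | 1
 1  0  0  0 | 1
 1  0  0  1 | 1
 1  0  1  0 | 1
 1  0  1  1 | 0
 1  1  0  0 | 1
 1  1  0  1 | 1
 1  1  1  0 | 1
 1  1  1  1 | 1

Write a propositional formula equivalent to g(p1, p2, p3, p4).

Only row (1,0,1,1) gives 0. So g is 1 everywhere except there — the complement of the minterm p1·¬p2·p3·p4.

g(p1, p2, p3, p4) = not (((p1 and not p2) and p3) and p4)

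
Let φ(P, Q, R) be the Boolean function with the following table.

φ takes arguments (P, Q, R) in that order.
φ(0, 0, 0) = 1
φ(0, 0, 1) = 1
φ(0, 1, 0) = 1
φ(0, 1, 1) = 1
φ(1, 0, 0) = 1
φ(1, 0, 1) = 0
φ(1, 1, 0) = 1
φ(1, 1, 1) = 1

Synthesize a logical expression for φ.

φ(P, Q, R) = NOT ((P AND NOT Q) AND R)

Only row (1,0,1) gives 0. So φ is 1 everywhere except there — the complement of the minterm P·¬Q·R.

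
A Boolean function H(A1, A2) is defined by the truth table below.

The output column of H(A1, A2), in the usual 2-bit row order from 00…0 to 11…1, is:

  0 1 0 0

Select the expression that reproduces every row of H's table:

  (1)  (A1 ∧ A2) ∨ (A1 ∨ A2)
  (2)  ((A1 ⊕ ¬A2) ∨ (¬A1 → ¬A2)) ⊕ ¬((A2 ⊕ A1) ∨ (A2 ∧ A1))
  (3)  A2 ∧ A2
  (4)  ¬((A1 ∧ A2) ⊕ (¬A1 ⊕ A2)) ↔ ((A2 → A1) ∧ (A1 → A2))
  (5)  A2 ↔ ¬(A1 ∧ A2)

(1): at (1,0) it gives 1, but H = 0 — eliminated.
(2): at (0,1) it gives 0, but H = 1 — eliminated.
(3): at (1,1) it gives 1, but H = 0 — eliminated.
(4): at (0,1) it gives 0, but H = 1 — eliminated.
Only (5) survives; checking it on all 4 rows confirms it matches H.

5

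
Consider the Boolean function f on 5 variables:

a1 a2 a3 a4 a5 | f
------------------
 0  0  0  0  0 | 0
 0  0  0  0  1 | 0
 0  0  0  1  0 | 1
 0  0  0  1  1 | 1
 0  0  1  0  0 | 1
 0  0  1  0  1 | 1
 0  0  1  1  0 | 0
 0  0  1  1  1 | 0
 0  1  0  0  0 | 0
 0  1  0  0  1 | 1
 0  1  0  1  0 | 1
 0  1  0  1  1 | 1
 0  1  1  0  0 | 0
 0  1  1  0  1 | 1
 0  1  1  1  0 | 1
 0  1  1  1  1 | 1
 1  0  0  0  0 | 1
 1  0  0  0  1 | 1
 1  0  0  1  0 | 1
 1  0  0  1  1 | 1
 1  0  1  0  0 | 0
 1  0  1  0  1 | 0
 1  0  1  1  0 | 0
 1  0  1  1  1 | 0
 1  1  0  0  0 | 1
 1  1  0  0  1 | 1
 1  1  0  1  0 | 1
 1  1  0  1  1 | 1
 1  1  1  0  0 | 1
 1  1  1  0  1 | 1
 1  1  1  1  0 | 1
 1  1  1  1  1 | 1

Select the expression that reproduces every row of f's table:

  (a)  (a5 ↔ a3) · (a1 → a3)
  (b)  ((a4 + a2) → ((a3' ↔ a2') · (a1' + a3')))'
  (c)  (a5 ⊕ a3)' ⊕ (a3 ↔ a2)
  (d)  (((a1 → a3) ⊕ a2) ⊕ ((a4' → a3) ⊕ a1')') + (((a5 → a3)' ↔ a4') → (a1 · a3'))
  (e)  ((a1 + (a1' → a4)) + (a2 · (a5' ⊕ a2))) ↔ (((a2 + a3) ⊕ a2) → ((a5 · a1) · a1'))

(a): at (0,0,0,0,0) it gives 1, but f = 0 — eliminated.
(b): at (0,0,0,1,0) it gives 0, but f = 1 — eliminated.
(c): at (0,0,0,0,1) it gives 1, but f = 0 — eliminated.
(d): at (0,0,0,0,0) it gives 1, but f = 0 — eliminated.
(e) is the remaining candidate, and it agrees with f on all 32 inputs.

e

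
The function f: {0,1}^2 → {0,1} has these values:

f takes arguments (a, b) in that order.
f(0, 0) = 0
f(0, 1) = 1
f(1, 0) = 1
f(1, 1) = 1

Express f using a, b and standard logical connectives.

f(a, b) = a or b

The output is 1 whenever at least one input is 1 — the OR of all inputs.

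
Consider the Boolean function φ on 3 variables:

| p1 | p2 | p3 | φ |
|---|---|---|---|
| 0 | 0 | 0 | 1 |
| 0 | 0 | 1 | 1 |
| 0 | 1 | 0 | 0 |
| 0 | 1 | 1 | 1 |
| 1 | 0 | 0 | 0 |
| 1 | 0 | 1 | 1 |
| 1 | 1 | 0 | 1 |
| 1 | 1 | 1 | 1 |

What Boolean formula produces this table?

φ is 0 on only 2 rows — (0,1,0), (1,0,0). Writing each as a minterm (¬p1·p2·¬p3, p1·¬p2·¬p3) and OR-ing them characterizes exactly where φ=0, so φ is the negation of that disjunction.

φ(p1, p2, p3) = not (((not p1 and p2) and not p3) or ((p1 and not p2) and not p3))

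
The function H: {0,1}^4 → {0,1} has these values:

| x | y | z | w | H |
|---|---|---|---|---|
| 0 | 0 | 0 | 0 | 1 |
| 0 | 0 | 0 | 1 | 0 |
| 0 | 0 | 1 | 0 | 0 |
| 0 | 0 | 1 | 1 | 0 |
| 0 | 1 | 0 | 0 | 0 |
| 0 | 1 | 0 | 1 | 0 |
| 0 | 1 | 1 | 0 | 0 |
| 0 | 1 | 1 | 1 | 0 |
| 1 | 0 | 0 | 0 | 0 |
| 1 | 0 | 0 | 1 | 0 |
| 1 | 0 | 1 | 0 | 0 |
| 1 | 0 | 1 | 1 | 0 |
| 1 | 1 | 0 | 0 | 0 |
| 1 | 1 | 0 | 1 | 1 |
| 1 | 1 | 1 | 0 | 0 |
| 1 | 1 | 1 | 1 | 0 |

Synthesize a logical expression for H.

H(x, y, z, w) = (((~x & ~y) & ~z) & ~w) | (((x & y) & ~z) & w)

H=1 on 2 inputs: (0,0,0,0), (1,1,0,1). Reading each as a conjunction of literals (¬x·¬y·¬z·¬w, x·y·¬z·w) and taking the OR gives the canonical DNF.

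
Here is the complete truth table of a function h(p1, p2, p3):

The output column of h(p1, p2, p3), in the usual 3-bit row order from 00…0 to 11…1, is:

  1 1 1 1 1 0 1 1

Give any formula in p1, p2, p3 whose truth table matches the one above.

Only row (1,0,1) gives 0. So h is 1 everywhere except there — the complement of the minterm p1·¬p2·p3.

h(p1, p2, p3) = ¬((p1 ∧ ¬p2) ∧ p3)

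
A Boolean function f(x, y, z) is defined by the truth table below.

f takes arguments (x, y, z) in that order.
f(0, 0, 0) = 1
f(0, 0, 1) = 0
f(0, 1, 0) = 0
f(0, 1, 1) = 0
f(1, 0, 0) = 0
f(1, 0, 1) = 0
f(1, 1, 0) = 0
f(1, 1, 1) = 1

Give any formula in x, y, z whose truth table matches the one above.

f=1 on 2 inputs: (0,0,0), (1,1,1). Reading each as a conjunction of literals (¬x·¬y·¬z, x·y·z) and taking the OR gives the canonical DNF.

f(x, y, z) = ((NOT x AND NOT y) AND NOT z) OR ((x AND y) AND z)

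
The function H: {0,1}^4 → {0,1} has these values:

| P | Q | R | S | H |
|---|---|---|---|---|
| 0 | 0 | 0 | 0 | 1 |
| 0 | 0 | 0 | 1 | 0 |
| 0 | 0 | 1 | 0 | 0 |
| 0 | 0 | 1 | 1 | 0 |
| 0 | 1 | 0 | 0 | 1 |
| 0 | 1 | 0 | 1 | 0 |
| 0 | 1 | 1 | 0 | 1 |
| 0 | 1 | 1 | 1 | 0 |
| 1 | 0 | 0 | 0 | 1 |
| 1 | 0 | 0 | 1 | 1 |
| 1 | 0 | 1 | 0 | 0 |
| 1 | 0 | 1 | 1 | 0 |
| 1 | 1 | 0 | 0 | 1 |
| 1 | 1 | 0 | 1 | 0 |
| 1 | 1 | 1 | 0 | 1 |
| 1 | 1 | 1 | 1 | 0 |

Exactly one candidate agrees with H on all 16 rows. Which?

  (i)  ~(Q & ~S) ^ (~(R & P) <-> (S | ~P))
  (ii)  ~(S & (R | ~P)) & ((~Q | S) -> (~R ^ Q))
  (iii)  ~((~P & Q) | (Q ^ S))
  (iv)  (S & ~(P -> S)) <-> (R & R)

(i) disagrees with H on (0,0,0,0) (formula → 0, table → 1); rule it out.
(iii) disagrees with H on (0,0,1,0) (formula → 1, table → 0); rule it out.
(iv) disagrees with H on (0,0,0,1) (formula → 1, table → 0); rule it out.
Only (ii) survives; checking it on all 16 rows confirms it matches H.

ii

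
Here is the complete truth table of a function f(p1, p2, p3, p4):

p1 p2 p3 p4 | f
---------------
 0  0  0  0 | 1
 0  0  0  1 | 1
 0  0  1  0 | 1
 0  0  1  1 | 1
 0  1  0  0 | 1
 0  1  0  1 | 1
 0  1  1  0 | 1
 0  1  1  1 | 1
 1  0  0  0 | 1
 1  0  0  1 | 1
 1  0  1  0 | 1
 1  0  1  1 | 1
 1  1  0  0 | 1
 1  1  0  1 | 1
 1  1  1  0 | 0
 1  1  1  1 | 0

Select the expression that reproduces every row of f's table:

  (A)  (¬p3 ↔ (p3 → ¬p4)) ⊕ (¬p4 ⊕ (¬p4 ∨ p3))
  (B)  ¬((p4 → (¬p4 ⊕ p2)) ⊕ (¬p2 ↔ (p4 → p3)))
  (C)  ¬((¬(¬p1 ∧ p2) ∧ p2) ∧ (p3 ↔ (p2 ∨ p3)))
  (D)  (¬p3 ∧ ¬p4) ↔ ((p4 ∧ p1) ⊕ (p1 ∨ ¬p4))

C

(A) fails at (0,0,1,0): the formula yields 0, f is 1.
(B) fails at (0,0,1,1): the formula yields 0, f is 1.
(D) fails at (0,0,1,0): the formula yields 0, f is 1.
Only (C) survives; checking it on all 16 rows confirms it matches f.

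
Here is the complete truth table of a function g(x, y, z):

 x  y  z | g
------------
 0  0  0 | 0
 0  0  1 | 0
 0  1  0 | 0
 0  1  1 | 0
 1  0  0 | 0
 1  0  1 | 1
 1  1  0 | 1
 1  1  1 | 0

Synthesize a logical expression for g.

g(x, y, z) = ((x AND NOT y) AND z) OR ((x AND y) AND NOT z)

Collect the rows where g=1 — (1,0,1), (1,1,0) — and write one minterm per row: x·¬y·z, x·y·¬z. Their union (logical OR) reproduces the table exactly.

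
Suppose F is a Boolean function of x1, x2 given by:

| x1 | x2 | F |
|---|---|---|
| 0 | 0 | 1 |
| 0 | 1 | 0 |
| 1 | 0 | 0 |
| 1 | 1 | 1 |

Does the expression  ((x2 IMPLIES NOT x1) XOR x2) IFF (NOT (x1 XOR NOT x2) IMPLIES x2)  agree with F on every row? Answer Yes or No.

Yes

Test each input against both F and the formula:
  x1=0, x2=0: formula gives 1, F = 1 ✓
  x1=0, x2=1: formula gives 0, F = 0 ✓
  x1=1, x2=0: formula gives 0, F = 0 ✓
  x1=1, x2=1: formula gives 1, F = 1 ✓
All 4 rows match — the expression computes F exactly.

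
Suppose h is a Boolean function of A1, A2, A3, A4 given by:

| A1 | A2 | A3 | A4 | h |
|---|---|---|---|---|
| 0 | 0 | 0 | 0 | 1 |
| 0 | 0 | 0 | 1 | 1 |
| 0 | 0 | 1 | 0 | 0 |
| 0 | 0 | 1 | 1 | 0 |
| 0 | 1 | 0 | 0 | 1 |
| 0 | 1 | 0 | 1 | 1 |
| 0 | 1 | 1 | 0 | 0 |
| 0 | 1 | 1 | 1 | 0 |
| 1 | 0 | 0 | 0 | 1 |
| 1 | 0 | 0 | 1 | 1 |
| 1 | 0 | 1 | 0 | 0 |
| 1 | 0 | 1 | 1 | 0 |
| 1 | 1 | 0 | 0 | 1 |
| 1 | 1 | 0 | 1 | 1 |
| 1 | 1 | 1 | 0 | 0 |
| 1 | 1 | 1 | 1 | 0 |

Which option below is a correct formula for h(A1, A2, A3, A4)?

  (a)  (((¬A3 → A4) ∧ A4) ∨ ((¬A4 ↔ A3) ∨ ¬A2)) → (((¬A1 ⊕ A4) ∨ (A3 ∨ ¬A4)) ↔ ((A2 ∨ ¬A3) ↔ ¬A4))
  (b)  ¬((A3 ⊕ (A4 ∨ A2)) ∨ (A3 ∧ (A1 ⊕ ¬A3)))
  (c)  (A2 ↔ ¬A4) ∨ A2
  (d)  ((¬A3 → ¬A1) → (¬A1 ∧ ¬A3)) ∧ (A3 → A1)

d

(a) disagrees with h on (0,0,1,1) (formula → 1, table → 0); rule it out.
(b) disagrees with h on (0,0,0,1) (formula → 0, table → 1); rule it out.
(c) disagrees with h on (0,0,0,0) (formula → 0, table → 1); rule it out.
(d) is the remaining candidate, and it agrees with h on all 16 inputs.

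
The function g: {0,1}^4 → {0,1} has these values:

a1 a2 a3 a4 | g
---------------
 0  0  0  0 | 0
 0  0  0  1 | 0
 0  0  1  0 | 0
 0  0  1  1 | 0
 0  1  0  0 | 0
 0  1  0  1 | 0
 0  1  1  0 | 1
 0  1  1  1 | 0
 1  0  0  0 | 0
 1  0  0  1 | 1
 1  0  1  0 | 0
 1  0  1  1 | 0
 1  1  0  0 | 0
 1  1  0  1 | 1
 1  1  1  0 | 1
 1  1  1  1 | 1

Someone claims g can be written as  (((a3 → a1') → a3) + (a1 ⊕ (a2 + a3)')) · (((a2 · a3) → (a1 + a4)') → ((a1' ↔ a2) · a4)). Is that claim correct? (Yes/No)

Test each input against both g and the formula:
  a1=0, a2=0, a3=0, a4=0: formula gives 0, g = 0 ✓
  a1=0, a2=0, a3=0, a4=1: formula gives 0, g = 0 ✓
  a1=0, a2=0, a3=1, a4=0: formula gives 0, g = 0 ✓
  a1=0, a2=0, a3=1, a4=1: formula gives 0, g = 0 ✓
  …
  a1=0, a2=1, a3=1, a4=0: formula gives 0, but g = 1 ✗
Since they disagree at (0,1,1,0), the expression is not a correct formula for g.

No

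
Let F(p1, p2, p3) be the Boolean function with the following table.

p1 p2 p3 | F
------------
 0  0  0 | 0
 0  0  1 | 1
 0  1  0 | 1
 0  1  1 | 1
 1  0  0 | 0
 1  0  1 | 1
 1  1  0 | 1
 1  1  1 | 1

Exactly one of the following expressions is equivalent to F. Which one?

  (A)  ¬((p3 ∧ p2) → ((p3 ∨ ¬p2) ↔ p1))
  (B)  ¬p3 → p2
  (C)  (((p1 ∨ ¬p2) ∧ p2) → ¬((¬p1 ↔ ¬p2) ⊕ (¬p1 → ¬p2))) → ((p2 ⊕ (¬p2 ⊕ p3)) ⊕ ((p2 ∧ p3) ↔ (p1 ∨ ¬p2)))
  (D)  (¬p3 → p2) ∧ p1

B

(A) disagrees with F on (0,0,1) (formula → 0, table → 1); rule it out.
(C) disagrees with F on (0,0,0) (formula → 1, table → 0); rule it out.
(D) disagrees with F on (0,0,1) (formula → 0, table → 1); rule it out.
That leaves (B). Evaluating it on every row reproduces the table of F exactly.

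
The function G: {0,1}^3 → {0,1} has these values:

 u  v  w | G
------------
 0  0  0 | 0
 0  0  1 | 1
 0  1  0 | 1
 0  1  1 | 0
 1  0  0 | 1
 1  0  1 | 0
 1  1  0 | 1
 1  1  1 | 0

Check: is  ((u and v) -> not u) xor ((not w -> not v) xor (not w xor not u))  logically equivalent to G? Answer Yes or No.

Test each input against both G and the formula:
  u=0, v=0, w=0: formula gives 0, G = 0 ✓
  u=0, v=0, w=1: formula gives 1, G = 1 ✓
  u=0, v=1, w=0: formula gives 1, G = 1 ✓
  u=0, v=1, w=1: formula gives 1, but G = 0 ✗
A single disagreement suffices: at (0,1,1) they differ, so the formula does not compute G.

No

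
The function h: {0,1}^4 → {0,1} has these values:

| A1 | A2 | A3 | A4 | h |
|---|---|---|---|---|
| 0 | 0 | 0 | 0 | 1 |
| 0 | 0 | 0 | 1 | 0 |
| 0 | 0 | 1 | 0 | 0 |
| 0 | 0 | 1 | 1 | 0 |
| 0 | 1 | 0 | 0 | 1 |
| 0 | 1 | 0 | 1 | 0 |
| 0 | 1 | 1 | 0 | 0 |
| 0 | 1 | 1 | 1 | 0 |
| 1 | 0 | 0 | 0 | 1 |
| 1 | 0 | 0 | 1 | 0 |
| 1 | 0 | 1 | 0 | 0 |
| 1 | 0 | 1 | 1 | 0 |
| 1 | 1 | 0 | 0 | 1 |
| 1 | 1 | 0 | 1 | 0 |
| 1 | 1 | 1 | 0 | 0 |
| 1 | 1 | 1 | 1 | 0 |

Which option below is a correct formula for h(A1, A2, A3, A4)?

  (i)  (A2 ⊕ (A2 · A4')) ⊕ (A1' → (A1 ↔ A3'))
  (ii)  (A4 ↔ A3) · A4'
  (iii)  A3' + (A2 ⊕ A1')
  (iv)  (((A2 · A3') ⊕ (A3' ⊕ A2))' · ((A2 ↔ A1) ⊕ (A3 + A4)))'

(i) fails at (0,0,0,0): the formula yields 0, h is 1.
(iii) fails at (0,0,0,1): the formula yields 1, h is 0.
(iv) fails at (0,0,0,1): the formula yields 1, h is 0.
(ii) is the remaining candidate, and it agrees with h on all 16 inputs.

ii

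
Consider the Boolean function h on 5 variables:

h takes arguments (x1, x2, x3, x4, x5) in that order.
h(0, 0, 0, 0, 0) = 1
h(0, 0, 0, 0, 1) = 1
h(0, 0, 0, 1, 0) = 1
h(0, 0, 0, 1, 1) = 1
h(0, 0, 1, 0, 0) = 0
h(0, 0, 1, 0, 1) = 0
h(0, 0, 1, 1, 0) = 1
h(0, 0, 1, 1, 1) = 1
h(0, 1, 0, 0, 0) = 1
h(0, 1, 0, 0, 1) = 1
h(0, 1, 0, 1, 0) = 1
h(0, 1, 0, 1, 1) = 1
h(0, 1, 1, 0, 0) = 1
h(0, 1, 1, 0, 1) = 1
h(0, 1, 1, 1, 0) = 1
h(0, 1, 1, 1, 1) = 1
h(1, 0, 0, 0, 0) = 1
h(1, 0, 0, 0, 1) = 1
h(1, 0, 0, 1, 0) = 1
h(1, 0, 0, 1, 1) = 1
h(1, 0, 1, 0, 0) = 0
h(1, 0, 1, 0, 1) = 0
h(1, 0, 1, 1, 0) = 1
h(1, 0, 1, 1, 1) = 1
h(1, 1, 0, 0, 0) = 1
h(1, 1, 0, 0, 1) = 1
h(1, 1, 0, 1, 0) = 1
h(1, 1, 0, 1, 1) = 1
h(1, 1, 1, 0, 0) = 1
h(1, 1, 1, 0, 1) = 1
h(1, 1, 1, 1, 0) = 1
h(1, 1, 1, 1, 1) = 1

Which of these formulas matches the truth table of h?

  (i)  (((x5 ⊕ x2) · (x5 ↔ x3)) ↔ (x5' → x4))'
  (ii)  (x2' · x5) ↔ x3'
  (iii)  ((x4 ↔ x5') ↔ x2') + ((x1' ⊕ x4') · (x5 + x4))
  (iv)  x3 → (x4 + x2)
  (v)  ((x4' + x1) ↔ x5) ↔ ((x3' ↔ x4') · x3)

iv

(i) disagrees with h on (0,0,0,0,0) (formula → 0, table → 1); rule it out.
(ii) disagrees with h on (0,0,0,0,0) (formula → 0, table → 1); rule it out.
(iii) disagrees with h on (0,0,0,0,0) (formula → 0, table → 1); rule it out.
(v) disagrees with h on (0,0,0,0,1) (formula → 0, table → 1); rule it out.
(iv) is the remaining candidate, and it agrees with h on all 32 inputs.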